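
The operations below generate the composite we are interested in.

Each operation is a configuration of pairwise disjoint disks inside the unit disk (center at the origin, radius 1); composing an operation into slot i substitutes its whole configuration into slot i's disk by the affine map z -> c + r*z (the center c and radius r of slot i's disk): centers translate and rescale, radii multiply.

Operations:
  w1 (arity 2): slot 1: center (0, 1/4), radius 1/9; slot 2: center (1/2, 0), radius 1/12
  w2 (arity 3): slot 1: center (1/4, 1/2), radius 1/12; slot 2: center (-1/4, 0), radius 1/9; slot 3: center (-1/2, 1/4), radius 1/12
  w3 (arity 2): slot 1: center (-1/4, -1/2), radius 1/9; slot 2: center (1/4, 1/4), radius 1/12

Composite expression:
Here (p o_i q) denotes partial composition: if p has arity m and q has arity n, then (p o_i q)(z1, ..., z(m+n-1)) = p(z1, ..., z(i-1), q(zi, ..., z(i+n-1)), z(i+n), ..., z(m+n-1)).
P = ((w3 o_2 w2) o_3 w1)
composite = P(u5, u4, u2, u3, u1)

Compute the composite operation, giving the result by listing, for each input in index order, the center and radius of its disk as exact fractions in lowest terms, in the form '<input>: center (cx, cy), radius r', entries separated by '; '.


u1: center (5/24, 13/48), radius 1/144; u2: center (11/48, 109/432), radius 1/972; u3: center (101/432, 1/4), radius 1/1296; u4: center (13/48, 7/24), radius 1/144; u5: center (-1/4, -1/2), radius 1/9

Affine substitution under w3: radii multiply and u-centers shift.
u5: after 1 affine step, its disk has center (-1/4, -1/2), radius 1/9
u4: after 2 affine steps, its disk has center (13/48, 7/24), radius 1/144
u2: after 3 affine steps, its disk has center (11/48, 109/432), radius 1/972
u3: after 3 affine steps, its disk has center (101/432, 1/4), radius 1/1296
u1: after 2 affine steps, its disk has center (5/24, 13/48), radius 1/144


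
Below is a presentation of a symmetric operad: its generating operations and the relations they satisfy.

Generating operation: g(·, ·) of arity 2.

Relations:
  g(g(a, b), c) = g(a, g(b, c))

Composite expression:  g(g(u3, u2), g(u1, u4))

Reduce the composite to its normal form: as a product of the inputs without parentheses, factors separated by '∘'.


u3 ∘ u2 ∘ u1 ∘ u4

All parenthesizations of g agree; list the u-inputs left to right.
g(u3, u2) unparenthesizes to u3 ∘ u2
g(u1, u4) unparenthesizes to u1 ∘ u4
g(g(u3, u2), g(u1, u4)) unparenthesizes to u3 ∘ u2 ∘ u1 ∘ u4


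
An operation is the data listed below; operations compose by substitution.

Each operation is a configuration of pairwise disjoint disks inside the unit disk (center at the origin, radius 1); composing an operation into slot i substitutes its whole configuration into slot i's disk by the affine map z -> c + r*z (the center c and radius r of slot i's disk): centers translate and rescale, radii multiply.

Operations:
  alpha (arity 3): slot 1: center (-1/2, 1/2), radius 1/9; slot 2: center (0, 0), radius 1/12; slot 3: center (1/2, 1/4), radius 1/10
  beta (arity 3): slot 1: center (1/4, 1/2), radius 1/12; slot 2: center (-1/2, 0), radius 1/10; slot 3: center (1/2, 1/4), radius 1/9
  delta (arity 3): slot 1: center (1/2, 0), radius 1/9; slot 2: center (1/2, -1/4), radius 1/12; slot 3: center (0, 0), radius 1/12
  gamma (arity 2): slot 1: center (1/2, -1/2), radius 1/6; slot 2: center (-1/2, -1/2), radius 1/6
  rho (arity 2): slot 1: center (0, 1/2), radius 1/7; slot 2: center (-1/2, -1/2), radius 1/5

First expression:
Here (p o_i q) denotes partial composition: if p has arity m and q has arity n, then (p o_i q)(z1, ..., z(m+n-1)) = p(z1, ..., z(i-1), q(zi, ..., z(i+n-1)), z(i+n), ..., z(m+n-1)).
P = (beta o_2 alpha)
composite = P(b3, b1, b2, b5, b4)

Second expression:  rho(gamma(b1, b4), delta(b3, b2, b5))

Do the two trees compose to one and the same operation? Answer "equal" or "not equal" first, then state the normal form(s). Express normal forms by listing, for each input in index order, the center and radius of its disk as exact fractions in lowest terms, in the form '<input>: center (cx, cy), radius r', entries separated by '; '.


not equal — first b1: center (-11/20, 1/20), radius 1/90; b2: center (-1/2, 0), radius 1/120; b3: center (1/4, 1/2), radius 1/12; b4: center (1/2, 1/4), radius 1/9; b5: center (-9/20, 1/40), radius 1/100, second b1: center (1/14, 3/7), radius 1/42; b2: center (-2/5, -11/20), radius 1/60; b3: center (-2/5, -1/2), radius 1/45; b4: center (-1/14, 3/7), radius 1/42; b5: center (-1/2, -1/2), radius 1/60

The first expression reduces to b1: center (-11/20, 1/20), radius 1/90; b2: center (-1/2, 0), radius 1/120; b3: center (1/4, 1/2), radius 1/12; b4: center (1/2, 1/4), radius 1/9; b5: center (-9/20, 1/40), radius 1/100
The second expression reduces to b1: center (1/14, 3/7), radius 1/42; b2: center (-2/5, -11/20), radius 1/60; b3: center (-2/5, -1/2), radius 1/45; b4: center (-1/14, 3/7), radius 1/42; b5: center (-1/2, -1/2), radius 1/60
Different reductions; not equal.


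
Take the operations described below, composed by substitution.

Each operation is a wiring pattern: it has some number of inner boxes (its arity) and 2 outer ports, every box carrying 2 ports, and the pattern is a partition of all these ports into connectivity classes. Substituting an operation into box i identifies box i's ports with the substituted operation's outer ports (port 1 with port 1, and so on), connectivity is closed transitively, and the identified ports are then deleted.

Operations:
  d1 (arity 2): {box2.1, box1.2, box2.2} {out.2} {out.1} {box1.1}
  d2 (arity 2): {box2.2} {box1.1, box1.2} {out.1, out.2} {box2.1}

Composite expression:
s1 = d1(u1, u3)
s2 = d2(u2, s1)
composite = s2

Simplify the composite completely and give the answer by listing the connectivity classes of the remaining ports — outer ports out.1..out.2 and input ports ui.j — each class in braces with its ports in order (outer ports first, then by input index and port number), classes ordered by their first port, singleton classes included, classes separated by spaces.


Treat the ports identified at d2 as solder joints: merge, then drop.
the subtree at d1 composes to {out.1} {out.2} {u1.1} {u1.2, u3.1, u3.2} on (u1, u3); out.j = own outer ports
the subtree at d2 composes to {out.1, out.2} {u1.1} {u1.2, u3.1, u3.2} {u2.1, u2.2} on (u2, u1, u3); out.j = own outer ports

{out.1, out.2} {u1.1} {u1.2, u3.1, u3.2} {u2.1, u2.2}


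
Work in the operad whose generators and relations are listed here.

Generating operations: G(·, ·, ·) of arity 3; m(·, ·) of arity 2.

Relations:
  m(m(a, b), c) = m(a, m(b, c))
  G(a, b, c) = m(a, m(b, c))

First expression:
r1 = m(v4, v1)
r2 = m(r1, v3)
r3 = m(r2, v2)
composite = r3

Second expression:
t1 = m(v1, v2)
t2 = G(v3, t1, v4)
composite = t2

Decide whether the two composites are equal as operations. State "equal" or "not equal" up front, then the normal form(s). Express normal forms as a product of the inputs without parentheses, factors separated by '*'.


not equal; the first gives v4 * v1 * v3 * v2 and the second v3 * v1 * v2 * v4

Normal form of the first expression: v4 * v1 * v3 * v2
Normal form of the second expression: v3 * v1 * v2 * v4
Different reductions; not equal.


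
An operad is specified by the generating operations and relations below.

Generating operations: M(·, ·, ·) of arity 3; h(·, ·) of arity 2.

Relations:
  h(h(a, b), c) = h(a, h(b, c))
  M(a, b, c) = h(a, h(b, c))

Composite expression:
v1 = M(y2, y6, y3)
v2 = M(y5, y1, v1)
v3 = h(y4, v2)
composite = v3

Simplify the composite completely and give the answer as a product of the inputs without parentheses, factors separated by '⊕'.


y4 ⊕ y5 ⊕ y1 ⊕ y2 ⊕ y6 ⊕ y3

Under associativity of h, the answer is the y's in reading order.
M(y2, y6, y3) spells out as y2 ⊕ y6 ⊕ y3
M(y5, y1, M(y2, y6, y3)) spells out as y5 ⊕ y1 ⊕ y2 ⊕ y6 ⊕ y3
h(y4, M(y5, y1, M(y2, y6, y3))) spells out as y4 ⊕ y5 ⊕ y1 ⊕ y2 ⊕ y6 ⊕ y3


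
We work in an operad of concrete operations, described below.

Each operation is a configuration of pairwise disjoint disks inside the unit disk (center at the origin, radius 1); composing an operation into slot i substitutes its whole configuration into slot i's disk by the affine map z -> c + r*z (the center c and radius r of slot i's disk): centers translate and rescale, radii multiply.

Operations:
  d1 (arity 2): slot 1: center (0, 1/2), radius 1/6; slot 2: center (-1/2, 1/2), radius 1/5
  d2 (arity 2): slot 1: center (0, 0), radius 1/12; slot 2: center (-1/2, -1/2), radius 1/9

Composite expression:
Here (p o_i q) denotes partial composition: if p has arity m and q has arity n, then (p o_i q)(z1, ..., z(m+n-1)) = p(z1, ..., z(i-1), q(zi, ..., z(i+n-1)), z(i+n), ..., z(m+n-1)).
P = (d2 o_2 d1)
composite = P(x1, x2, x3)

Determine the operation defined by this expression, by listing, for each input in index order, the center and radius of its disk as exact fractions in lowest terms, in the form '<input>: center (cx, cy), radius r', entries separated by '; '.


x1: center (0, 0), radius 1/12; x2: center (-1/2, -4/9), radius 1/54; x3: center (-5/9, -4/9), radius 1/45

Follow each x-input down from d2: c' goes to c + r*c', radius to r*r'.
input x1: applying the 1 nested substitution gives center (0, 0), radius 1/12
input x2: applying the 2 nested substitutions gives center (-1/2, -4/9), radius 1/54
input x3: applying the 2 nested substitutions gives center (-5/9, -4/9), radius 1/45


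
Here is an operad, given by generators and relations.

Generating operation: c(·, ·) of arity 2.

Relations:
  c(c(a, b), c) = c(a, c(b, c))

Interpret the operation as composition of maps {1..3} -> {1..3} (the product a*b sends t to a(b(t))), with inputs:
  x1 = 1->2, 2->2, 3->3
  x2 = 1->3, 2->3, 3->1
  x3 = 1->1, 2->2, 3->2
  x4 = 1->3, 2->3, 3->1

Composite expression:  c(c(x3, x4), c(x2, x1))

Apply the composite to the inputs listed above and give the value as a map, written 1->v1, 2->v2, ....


c(x3, x4) = 1->2, 2->2, 3->1
c(x2, x1) = 1->3, 2->3, 3->1
c(c(x3, x4), c(x2, x1)) = 1->1, 2->1, 3->2

1->1, 2->1, 3->2


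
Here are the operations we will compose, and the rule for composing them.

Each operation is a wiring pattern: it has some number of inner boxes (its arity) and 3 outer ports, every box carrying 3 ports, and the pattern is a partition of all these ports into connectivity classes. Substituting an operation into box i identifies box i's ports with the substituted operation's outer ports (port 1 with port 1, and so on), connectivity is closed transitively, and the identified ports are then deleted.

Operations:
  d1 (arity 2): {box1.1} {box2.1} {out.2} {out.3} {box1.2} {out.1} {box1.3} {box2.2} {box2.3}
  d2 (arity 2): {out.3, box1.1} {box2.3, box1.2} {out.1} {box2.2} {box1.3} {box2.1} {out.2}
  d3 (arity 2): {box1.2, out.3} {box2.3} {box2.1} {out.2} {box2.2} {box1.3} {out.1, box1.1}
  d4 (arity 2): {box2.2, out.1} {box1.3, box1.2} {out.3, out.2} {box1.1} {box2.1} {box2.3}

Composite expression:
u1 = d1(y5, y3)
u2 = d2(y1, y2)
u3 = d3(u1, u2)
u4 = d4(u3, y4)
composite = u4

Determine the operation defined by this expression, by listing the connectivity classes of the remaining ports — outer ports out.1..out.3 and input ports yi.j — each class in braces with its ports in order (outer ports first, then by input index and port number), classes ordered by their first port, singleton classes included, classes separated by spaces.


{out.1, y4.2} {out.2, out.3} {y1.1} {y1.2, y2.3} {y1.3} {y2.1} {y2.2} {y3.1} {y3.2} {y3.3} {y4.1} {y4.3} {y5.1} {y5.2} {y5.3}

Treat the ports identified at d4 as solder joints: merge, then drop.
d1 over (y5, y3) gives {out.1} {out.2} {out.3} {y3.1} {y3.2} {y3.3} {y5.1} {y5.2} {y5.3}, out.j being that stage's outer ports
d2 over (y1, y2) gives {out.1} {out.2} {out.3, y1.1} {y1.2, y2.3} {y1.3} {y2.1} {y2.2}, out.j being that stage's outer ports
d3 over (y5, y3, y1, y2) gives {out.1} {out.2} {out.3} {y1.1} {y1.2, y2.3} {y1.3} {y2.1} {y2.2} {y3.1} {y3.2} {y3.3} {y5.1} {y5.2} {y5.3}, out.j being that stage's outer ports
d4 over (y5, y3, y1, y2, y4) gives {out.1, y4.2} {out.2, out.3} {y1.1} {y1.2, y2.3} {y1.3} {y2.1} {y2.2} {y3.1} {y3.2} {y3.3} {y4.1} {y4.3} {y5.1} {y5.2} {y5.3}, out.j being that stage's outer ports


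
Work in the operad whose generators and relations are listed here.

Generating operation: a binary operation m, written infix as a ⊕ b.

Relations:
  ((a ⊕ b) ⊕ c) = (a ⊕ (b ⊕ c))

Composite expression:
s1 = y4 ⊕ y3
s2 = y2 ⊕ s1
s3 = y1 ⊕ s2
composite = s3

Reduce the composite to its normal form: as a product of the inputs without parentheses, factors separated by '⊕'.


y1 ⊕ y2 ⊕ y4 ⊕ y3

All parenthesizations of m agree; list the y-inputs left to right.
(y4 ⊕ y3) spells out as y4 ⊕ y3
(y2 ⊕ (y4 ⊕ y3)) spells out as y2 ⊕ y4 ⊕ y3
(y1 ⊕ (y2 ⊕ (y4 ⊕ y3))) spells out as y1 ⊕ y2 ⊕ y4 ⊕ y3


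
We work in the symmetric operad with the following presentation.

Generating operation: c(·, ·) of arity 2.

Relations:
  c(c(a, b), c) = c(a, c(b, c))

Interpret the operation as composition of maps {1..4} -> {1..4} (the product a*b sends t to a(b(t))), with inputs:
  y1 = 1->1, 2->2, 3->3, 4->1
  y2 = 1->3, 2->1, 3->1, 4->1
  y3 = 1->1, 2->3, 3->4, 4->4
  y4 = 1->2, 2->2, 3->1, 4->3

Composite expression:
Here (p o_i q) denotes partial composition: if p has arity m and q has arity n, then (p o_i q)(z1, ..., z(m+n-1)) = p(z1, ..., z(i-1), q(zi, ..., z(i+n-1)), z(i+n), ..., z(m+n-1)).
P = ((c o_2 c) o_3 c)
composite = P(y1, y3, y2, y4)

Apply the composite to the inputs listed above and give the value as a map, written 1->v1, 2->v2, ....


c(y2, y4) = 1->1, 2->1, 3->3, 4->1
c(y3, c(y2, y4)) = 1->1, 2->1, 3->4, 4->1
c(y1, c(y3, c(y2, y4))) = 1->1, 2->1, 3->1, 4->1

1->1, 2->1, 3->1, 4->1


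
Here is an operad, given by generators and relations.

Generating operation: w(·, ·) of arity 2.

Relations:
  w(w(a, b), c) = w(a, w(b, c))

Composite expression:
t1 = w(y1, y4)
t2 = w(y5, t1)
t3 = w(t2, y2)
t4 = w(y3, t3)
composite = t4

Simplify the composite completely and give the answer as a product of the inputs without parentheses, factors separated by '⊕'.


y3 ⊕ y5 ⊕ y1 ⊕ y4 ⊕ y2

Every regrouping of w is equal, so read the y-inputs in written order.
w(y1, y4) reduces to y1 ⊕ y4
w(y5, w(y1, y4)) reduces to y5 ⊕ y1 ⊕ y4
w(w(y5, w(y1, y4)), y2) reduces to y5 ⊕ y1 ⊕ y4 ⊕ y2
w(y3, w(w(y5, w(y1, y4)), y2)) reduces to y3 ⊕ y5 ⊕ y1 ⊕ y4 ⊕ y2


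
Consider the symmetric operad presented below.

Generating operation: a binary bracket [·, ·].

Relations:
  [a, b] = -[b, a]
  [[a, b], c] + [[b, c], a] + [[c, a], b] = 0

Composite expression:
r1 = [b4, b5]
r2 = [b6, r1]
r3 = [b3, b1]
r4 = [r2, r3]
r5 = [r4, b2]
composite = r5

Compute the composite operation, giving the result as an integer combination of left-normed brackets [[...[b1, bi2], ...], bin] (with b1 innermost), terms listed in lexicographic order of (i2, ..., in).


-[[[[[b1, b3], b4], b5], b6], b2] + [[[[[b1, b3], b5], b4], b6], b2] + [[[[[b1, b3], b6], b4], b5], b2] - [[[[[b1, b3], b6], b5], b4], b2]

Left-normed coefficients sit on the b1-initial expansion words.
Composite bracket: [[[b6, [b4, b5]], [b3, b1]], b2]
Applying ab - ba throughout gives 32 signed words (2^5 = 32).
Keep just the words that open with b1:
  b1b3b4b5b6b2 appears with sign -1, giving the term -[[[[[b1, b3], b4], b5], b6], b2]
  b1b3b5b4b6b2 appears with sign +1, giving the term +[[[[[b1, b3], b5], b4], b6], b2]
  b1b3b6b4b5b2 appears with sign +1, giving the term +[[[[[b1, b3], b6], b4], b5], b2]
  b1b3b6b5b4b2 appears with sign -1, giving the term -[[[[[b1, b3], b6], b5], b4], b2]


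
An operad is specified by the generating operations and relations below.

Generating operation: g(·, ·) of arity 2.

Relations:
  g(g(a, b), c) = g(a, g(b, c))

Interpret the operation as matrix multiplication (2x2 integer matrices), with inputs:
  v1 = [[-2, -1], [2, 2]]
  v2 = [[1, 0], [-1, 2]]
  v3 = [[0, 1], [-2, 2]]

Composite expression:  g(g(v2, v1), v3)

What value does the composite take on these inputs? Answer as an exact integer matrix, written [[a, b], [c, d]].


[[2, -4], [-10, 16]]

g(v2, v1) = [[-2, -1], [6, 5]]
g(g(v2, v1), v3) = [[2, -4], [-10, 16]]


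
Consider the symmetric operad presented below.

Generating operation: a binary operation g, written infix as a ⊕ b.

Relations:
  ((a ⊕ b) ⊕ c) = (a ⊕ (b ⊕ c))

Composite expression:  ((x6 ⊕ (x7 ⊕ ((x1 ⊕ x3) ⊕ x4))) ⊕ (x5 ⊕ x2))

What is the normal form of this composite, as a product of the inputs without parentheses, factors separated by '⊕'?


x6 ⊕ x7 ⊕ x1 ⊕ x3 ⊕ x4 ⊕ x5 ⊕ x2


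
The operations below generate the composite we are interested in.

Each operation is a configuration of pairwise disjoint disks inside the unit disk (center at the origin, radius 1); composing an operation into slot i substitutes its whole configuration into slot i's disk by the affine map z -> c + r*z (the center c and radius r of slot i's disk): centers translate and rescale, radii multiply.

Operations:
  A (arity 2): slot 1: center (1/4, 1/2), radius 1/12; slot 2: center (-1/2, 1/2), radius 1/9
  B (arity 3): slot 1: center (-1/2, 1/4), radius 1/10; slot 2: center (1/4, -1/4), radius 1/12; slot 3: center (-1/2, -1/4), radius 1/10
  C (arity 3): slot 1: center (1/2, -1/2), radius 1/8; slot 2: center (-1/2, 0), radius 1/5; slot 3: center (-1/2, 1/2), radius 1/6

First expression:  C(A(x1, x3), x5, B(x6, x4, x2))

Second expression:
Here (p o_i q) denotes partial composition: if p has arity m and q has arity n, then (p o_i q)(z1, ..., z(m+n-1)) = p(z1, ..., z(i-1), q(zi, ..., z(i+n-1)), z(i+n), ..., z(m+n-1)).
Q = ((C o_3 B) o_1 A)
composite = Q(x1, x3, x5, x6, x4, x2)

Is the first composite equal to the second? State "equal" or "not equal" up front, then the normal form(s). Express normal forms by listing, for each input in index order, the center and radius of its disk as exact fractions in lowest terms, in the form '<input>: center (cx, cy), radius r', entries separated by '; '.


equal — both sides give x1: center (17/32, -7/16), radius 1/96; x2: center (-7/12, 11/24), radius 1/60; x3: center (7/16, -7/16), radius 1/72; x4: center (-11/24, 11/24), radius 1/72; x5: center (-1/2, 0), radius 1/5; x6: center (-7/12, 13/24), radius 1/60


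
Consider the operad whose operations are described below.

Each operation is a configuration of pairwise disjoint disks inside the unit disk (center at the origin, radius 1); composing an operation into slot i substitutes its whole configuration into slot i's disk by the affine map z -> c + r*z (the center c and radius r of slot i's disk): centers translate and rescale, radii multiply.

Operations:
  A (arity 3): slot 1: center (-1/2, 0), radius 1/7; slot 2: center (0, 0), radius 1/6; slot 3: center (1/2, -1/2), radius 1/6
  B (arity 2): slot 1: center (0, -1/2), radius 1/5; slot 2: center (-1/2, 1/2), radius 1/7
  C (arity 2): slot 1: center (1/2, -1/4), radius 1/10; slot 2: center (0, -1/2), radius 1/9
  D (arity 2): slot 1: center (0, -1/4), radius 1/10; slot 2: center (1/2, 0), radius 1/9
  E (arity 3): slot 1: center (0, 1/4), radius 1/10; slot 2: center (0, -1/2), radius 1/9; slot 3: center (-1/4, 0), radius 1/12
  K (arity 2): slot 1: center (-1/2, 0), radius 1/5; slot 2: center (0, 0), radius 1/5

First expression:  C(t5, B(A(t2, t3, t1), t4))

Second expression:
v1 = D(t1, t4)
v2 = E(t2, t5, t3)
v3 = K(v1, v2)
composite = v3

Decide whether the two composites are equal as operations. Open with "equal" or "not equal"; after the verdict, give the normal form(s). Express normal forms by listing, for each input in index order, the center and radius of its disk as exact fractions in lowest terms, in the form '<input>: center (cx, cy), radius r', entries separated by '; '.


not equal — first t1: center (1/90, -17/30), radius 1/270; t2: center (-1/90, -5/9), radius 1/315; t3: center (0, -5/9), radius 1/270; t4: center (-1/18, -4/9), radius 1/63; t5: center (1/2, -1/4), radius 1/10, second t1: center (-1/2, -1/20), radius 1/50; t2: center (0, 1/20), radius 1/50; t3: center (-1/20, 0), radius 1/60; t4: center (-2/5, 0), radius 1/45; t5: center (0, -1/10), radius 1/45

The first composite normalizes to t1: center (1/90, -17/30), radius 1/270; t2: center (-1/90, -5/9), radius 1/315; t3: center (0, -5/9), radius 1/270; t4: center (-1/18, -4/9), radius 1/63; t5: center (1/2, -1/4), radius 1/10
The second composite normalizes to t1: center (-1/2, -1/20), radius 1/50; t2: center (0, 1/20), radius 1/50; t3: center (-1/20, 0), radius 1/60; t4: center (-2/5, 0), radius 1/45; t5: center (0, -1/10), radius 1/45
Different reductions; not equal.


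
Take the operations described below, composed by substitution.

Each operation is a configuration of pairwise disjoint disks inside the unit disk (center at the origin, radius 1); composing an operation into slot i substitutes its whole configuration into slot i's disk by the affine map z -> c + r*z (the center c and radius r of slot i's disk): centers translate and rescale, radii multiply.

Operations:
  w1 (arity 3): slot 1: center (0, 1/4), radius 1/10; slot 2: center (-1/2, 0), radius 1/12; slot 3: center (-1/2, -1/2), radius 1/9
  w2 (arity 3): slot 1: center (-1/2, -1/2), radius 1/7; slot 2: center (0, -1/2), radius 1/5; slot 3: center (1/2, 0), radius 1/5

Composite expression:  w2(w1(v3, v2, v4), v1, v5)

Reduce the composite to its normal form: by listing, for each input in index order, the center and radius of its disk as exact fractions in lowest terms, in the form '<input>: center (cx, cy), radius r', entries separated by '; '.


Each v-disk chains the slot maps above it in w2; radii multiply.
tracing v3 down its 2-map path: center (-1/2, -13/28), radius 1/70
tracing v2 down its 2-map path: center (-4/7, -1/2), radius 1/84
tracing v4 down its 2-map path: center (-4/7, -4/7), radius 1/63
tracing v1 down its 1-map path: center (0, -1/2), radius 1/5
tracing v5 down its 1-map path: center (1/2, 0), radius 1/5

v1: center (0, -1/2), radius 1/5; v2: center (-4/7, -1/2), radius 1/84; v3: center (-1/2, -13/28), radius 1/70; v4: center (-4/7, -4/7), radius 1/63; v5: center (1/2, 0), radius 1/5


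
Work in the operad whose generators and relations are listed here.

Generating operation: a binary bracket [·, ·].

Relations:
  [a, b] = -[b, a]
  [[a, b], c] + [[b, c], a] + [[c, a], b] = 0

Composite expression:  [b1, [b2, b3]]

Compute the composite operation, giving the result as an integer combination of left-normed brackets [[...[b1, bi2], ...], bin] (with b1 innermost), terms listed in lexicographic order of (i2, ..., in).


[[b1, b2], b3] - [[b1, b3], b2]

Expand each bracket as ab - ba; the b1-initial words give the coefficients.
Composite bracket: [b1, [b2, b3]]
The bracket unfolds into 4 signed words via [a, b] = ab - ba (2^2 = 4).
Coefficients come from the b1-initial words:
  b1b2b3 (sign +1) contributes +[[b1, b2], b3]
  b1b3b2 (sign -1) contributes -[[b1, b3], b2]


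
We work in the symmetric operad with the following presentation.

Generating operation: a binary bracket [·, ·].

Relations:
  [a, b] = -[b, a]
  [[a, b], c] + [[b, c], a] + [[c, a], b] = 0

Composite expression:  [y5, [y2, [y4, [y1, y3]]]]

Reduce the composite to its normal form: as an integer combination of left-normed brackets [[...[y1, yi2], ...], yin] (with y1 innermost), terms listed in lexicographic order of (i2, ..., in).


-[[[[y1, y3], y4], y2], y5]

Antisymmetry and Jacobi reduce to y1-anchored left-normed brackets.
Composite bracket: [y5, [y2, [y4, [y1, y3]]]]
Applying ab - ba throughout gives 16 signed words (2^4 = 16).
Only words starting with y1 matter:
  from y1y3y4y2y5, sign -1: term -[[[[y1, y3], y4], y2], y5]


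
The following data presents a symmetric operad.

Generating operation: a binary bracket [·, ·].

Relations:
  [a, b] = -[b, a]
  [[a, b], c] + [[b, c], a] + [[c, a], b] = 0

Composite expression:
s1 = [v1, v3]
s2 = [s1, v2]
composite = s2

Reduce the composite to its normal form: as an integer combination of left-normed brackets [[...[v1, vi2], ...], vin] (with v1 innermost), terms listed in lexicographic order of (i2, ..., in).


Antisymmetry and Jacobi reduce to v1-anchored left-normed brackets.
Composite bracket: [[v1, v3], v2]
Under [a, b] = ab - ba we get 4 signed associative words (2^2 = 4).
Collect the words opening with v1:
  sign of v1v3v2 is +1, so it contributes +[[v1, v3], v2]

[[v1, v3], v2]


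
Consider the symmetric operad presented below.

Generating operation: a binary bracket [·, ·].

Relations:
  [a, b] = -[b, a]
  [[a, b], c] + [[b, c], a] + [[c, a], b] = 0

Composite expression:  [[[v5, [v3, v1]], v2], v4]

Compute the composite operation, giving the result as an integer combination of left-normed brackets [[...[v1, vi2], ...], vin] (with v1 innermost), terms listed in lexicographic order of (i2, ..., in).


Skip Jacobi rewriting: expand, keep v1-initial words, read off terms.
Composite bracket: [[[v5, [v3, v1]], v2], v4]
Full expansion: 16 signed words from ab - ba (2^4 = 16).
Only words starting with v1 matter:
  v1v3v5v2v4 (sign +1) contributes +[[[[v1, v3], v5], v2], v4]

[[[[v1, v3], v5], v2], v4]


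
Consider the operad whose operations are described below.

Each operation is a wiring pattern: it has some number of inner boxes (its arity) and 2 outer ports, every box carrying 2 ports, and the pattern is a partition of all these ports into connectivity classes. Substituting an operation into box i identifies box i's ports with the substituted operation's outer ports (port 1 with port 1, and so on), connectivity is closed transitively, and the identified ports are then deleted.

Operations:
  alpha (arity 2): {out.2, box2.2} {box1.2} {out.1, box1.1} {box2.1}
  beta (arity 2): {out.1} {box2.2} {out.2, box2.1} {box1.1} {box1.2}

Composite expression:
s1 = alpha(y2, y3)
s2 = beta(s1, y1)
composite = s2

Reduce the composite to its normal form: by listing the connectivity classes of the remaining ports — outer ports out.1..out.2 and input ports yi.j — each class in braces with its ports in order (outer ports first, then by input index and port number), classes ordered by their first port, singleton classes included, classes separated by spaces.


Substituting into beta glues patterns; closure does the rest.
the subtree at alpha composes to {out.1, y2.1} {out.2, y3.2} {y2.2} {y3.1} on (y2, y3); out.j = own outer ports
the subtree at beta composes to {out.1} {out.2, y1.1} {y1.2} {y2.1} {y2.2} {y3.1} {y3.2} on (y2, y3, y1); out.j = own outer ports

{out.1} {out.2, y1.1} {y1.2} {y2.1} {y2.2} {y3.1} {y3.2}


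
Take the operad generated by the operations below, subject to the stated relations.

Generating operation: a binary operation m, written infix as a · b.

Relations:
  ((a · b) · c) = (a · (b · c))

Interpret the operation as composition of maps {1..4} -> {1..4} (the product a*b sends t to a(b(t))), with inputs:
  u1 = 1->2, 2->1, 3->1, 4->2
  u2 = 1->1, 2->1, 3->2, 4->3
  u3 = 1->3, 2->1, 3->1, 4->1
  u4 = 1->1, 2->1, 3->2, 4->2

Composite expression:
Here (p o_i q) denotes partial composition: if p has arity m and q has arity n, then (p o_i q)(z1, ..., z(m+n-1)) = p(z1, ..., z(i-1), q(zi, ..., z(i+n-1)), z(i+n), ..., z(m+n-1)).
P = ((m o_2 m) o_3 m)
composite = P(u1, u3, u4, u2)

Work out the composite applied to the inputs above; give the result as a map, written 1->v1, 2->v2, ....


1->1, 2->1, 3->1, 4->2

(u4 · u2) = 1->1, 2->1, 3->1, 4->2
(u3 · (u4 · u2)) = 1->3, 2->3, 3->3, 4->1
(u1 · (u3 · (u4 · u2))) = 1->1, 2->1, 3->1, 4->2


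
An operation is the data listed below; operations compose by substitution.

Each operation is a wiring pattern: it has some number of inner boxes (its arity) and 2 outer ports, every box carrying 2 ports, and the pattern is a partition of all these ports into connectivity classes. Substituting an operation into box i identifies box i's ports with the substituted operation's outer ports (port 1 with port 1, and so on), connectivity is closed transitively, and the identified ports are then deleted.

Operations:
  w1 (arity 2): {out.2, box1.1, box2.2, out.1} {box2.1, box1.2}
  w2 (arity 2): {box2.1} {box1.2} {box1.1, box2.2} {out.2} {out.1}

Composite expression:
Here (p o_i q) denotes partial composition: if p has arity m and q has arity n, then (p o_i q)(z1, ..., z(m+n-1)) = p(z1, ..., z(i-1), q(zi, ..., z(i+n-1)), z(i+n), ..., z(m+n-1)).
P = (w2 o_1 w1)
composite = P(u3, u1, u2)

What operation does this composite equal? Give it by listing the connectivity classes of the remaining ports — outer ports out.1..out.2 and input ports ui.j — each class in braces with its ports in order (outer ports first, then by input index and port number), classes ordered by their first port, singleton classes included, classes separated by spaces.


Connectivity passes through glued w2-boundaries; trace each wire chain.
through w1, on inputs (u3, u1): {out.1, out.2, u1.2, u3.1} {u1.1, u3.2} (out.j = stage outer ports)
through w2, on inputs (u3, u1, u2): {out.1} {out.2} {u1.1, u3.2} {u1.2, u2.2, u3.1} {u2.1} (out.j = stage outer ports)

{out.1} {out.2} {u1.1, u3.2} {u1.2, u2.2, u3.1} {u2.1}


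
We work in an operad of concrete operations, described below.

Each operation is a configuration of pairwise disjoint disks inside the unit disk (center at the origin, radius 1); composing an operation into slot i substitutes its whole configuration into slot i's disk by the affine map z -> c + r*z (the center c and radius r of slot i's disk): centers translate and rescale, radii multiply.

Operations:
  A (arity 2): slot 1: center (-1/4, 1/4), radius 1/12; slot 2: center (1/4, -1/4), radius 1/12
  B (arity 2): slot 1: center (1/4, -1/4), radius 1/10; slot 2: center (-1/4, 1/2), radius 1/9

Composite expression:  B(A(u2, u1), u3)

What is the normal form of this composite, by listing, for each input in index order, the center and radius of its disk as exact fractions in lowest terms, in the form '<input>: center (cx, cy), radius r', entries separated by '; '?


Below B, radii multiply path by path; the u-disk centers shift.
input u2: applying the 2 nested substitutions gives center (9/40, -9/40), radius 1/120
input u1: applying the 2 nested substitutions gives center (11/40, -11/40), radius 1/120
input u3: applying the 1 nested substitution gives center (-1/4, 1/2), radius 1/9

u1: center (11/40, -11/40), radius 1/120; u2: center (9/40, -9/40), radius 1/120; u3: center (-1/4, 1/2), radius 1/9


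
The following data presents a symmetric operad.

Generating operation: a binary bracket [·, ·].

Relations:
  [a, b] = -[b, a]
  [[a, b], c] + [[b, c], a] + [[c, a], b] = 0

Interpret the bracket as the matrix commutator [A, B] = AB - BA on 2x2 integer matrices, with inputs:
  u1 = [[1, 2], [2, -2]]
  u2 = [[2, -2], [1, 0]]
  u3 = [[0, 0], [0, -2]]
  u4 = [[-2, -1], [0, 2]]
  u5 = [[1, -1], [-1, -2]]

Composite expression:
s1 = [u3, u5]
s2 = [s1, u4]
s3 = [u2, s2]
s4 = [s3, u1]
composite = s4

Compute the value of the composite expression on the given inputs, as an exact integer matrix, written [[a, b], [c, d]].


[[-56, 120], [-36, 56]]

[u3, u5] = [[0, -2], [2, 0]]
[[u3, u5], u4] = [[2, -8], [-8, -2]]
[u2, [[u3, u5], u4]] = [[24, -8], [20, -24]]
[[u2, [[u3, u5], u4]], u1] = [[-56, 120], [-36, 56]]


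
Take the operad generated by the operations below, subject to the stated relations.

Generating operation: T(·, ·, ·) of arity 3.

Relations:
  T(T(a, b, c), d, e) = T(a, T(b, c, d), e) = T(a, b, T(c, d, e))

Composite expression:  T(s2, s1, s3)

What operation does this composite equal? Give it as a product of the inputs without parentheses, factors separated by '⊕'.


s2 ⊕ s1 ⊕ s3


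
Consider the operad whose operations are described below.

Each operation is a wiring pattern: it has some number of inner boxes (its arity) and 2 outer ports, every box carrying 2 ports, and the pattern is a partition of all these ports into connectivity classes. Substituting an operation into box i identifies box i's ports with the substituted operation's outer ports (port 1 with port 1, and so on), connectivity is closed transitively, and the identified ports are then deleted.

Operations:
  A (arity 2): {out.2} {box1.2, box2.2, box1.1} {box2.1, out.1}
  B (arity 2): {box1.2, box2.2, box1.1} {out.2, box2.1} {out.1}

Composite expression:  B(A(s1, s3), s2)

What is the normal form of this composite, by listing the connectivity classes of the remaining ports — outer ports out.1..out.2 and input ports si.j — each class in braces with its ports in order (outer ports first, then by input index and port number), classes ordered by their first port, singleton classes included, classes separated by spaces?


Substituting into B glues patterns; closure does the rest.
A over (s1, s3) gives {out.1, s3.1} {out.2} {s1.1, s1.2, s3.2}, out.j being that stage's outer ports
B over (s1, s3, s2) gives {out.1} {out.2, s2.1} {s1.1, s1.2, s3.2} {s2.2, s3.1}, out.j being that stage's outer ports

{out.1} {out.2, s2.1} {s1.1, s1.2, s3.2} {s2.2, s3.1}


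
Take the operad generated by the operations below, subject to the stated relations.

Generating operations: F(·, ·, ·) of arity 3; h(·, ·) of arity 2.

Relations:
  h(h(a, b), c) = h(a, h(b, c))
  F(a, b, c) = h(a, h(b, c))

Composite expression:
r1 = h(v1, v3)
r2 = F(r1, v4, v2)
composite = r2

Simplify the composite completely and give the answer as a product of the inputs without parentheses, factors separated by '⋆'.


v1 ⋆ v3 ⋆ v4 ⋆ v2

The F-tree's shape is irrelevant; the v-reading-order decides.
h(v1, v3) collapses to v1 ⋆ v3
F(h(v1, v3), v4, v2) collapses to v1 ⋆ v3 ⋆ v4 ⋆ v2


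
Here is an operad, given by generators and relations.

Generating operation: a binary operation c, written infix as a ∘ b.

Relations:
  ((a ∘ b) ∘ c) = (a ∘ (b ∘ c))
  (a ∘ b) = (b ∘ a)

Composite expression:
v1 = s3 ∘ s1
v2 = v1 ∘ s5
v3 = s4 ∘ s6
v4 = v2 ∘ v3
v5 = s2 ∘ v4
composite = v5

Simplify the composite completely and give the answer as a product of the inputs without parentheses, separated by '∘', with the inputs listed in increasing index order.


s1 ∘ s2 ∘ s3 ∘ s4 ∘ s5 ∘ s6

Key point: c commutes, so take the s-inputs in any fixed order.
(s3 ∘ s1) collapses to s3 ∘ s1
((s3 ∘ s1) ∘ s5) collapses to s3 ∘ s1 ∘ s5
(s4 ∘ s6) collapses to s4 ∘ s6
(((s3 ∘ s1) ∘ s5) ∘ (s4 ∘ s6)) collapses to s3 ∘ s1 ∘ s5 ∘ s4 ∘ s6
(s2 ∘ (((s3 ∘ s1) ∘ s5) ∘ (s4 ∘ s6))) collapses to s2 ∘ s3 ∘ s1 ∘ s5 ∘ s4 ∘ s6
commutativity sorts the factors: s1 ∘ s2 ∘ s3 ∘ s4 ∘ s5 ∘ s6


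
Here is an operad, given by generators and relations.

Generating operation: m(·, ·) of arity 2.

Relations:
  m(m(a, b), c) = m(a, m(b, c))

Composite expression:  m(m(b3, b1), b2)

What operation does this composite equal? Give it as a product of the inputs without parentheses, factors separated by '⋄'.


b3 ⋄ b1 ⋄ b2

Every regrouping of m is equal, so read the b-inputs in written order.
m(b3, b1) collapses to b3 ⋄ b1
m(m(b3, b1), b2) collapses to b3 ⋄ b1 ⋄ b2


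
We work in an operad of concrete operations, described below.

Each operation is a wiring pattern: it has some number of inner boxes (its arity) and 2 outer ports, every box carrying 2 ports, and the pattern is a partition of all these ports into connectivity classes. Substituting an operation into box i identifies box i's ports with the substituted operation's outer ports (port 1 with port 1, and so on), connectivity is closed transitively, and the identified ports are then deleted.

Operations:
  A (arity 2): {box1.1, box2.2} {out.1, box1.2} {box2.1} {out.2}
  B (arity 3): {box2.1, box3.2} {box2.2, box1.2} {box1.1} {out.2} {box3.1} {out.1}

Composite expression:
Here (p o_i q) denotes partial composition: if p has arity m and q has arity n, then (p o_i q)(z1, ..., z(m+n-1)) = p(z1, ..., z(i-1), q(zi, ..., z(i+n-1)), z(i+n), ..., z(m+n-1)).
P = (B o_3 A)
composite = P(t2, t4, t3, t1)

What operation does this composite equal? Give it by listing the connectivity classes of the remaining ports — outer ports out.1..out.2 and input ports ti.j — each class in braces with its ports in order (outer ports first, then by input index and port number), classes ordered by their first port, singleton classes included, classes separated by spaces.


{out.1} {out.2} {t1.1} {t1.2, t3.1} {t2.1} {t2.2, t4.2} {t3.2} {t4.1}


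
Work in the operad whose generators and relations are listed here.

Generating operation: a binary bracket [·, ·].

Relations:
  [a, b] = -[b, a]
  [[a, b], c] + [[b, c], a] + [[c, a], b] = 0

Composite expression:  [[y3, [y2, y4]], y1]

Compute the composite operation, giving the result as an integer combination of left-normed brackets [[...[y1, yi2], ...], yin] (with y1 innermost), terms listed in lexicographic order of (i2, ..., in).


[[[y1, y2], y4], y3] - [[[y1, y3], y2], y4] + [[[y1, y3], y4], y2] - [[[y1, y4], y2], y3]

Expand each bracket as ab - ba; the y1-initial words give the coefficients.
Composite bracket: [[y3, [y2, y4]], y1]
Expanding via [a, b] = ab - ba: 8 signed words (2^3 = 8).
Coefficients come from the y1-initial words:
  sign of y1y2y4y3 is +1, so it contributes +[[[y1, y2], y4], y3]
  sign of y1y3y2y4 is -1, so it contributes -[[[y1, y3], y2], y4]
  sign of y1y3y4y2 is +1, so it contributes +[[[y1, y3], y4], y2]
  sign of y1y4y2y3 is -1, so it contributes -[[[y1, y4], y2], y3]


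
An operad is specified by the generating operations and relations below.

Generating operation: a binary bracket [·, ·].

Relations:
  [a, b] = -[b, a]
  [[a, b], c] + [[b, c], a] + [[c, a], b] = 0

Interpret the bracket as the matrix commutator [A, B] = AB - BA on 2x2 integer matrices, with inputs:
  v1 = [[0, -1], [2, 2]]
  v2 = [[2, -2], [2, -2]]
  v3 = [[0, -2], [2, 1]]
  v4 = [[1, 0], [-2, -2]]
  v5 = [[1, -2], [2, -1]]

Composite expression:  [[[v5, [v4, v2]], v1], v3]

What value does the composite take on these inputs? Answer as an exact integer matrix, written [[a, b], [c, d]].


[[-640, 40], [360, 640]]

[v4, v2] = [[-4, -6], [-14, 4]]
[v5, [v4, v2]] = [[40, -28], [12, -40]]
[[v5, [v4, v2]], v1] = [[-44, -136], [-184, 44]]
[[[v5, [v4, v2]], v1], v3] = [[-640, 40], [360, 640]]


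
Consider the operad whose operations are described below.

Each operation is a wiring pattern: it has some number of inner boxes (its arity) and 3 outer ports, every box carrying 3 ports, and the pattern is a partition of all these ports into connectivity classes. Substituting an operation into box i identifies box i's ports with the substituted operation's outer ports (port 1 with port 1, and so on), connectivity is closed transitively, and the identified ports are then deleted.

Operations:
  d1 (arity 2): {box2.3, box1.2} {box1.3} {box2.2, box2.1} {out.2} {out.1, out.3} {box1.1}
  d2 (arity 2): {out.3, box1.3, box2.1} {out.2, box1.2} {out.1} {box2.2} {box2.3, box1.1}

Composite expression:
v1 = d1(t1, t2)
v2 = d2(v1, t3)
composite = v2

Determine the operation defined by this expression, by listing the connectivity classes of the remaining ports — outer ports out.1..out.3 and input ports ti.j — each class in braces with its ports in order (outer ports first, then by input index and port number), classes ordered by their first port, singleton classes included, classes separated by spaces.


{out.1} {out.2} {out.3, t3.1, t3.3} {t1.1} {t1.2, t2.3} {t1.3} {t2.1, t2.2} {t3.2}

After gluing at d2, chains via deleted ports link the t-ports.
d1 over (t1, t2) gives {out.1, out.3} {out.2} {t1.1} {t1.2, t2.3} {t1.3} {t2.1, t2.2}, out.j being that stage's outer ports
d2 over (t1, t2, t3) gives {out.1} {out.2} {out.3, t3.1, t3.3} {t1.1} {t1.2, t2.3} {t1.3} {t2.1, t2.2} {t3.2}, out.j being that stage's outer ports


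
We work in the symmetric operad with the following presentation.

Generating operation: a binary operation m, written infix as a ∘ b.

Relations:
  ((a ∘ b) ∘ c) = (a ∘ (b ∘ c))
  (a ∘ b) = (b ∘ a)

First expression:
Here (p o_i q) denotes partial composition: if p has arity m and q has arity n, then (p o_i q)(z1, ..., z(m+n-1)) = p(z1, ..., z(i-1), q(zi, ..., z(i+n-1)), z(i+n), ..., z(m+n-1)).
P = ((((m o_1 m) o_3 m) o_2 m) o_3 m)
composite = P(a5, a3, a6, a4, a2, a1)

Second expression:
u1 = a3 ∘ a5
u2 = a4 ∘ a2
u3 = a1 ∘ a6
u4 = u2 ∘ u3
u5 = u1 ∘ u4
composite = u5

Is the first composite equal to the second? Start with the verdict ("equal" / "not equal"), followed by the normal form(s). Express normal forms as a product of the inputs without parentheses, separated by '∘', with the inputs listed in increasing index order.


equal; the common form is a1 ∘ a2 ∘ a3 ∘ a4 ∘ a5 ∘ a6

Normal form of the first expression: a1 ∘ a2 ∘ a3 ∘ a4 ∘ a5 ∘ a6
Normal form of the second expression: a1 ∘ a2 ∘ a3 ∘ a4 ∘ a5 ∘ a6
Identical normal forms: equal.
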